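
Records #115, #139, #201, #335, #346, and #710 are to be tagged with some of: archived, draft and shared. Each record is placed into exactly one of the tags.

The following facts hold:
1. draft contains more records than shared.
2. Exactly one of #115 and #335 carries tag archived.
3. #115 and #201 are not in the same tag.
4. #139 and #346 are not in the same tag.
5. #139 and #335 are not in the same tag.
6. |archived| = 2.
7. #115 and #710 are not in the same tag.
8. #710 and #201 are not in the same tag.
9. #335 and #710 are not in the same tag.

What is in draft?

draft = {#201, #335, #346}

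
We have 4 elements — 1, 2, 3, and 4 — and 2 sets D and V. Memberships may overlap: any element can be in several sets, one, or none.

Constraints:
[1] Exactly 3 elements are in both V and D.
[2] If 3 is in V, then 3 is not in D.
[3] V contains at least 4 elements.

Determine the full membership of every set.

D = {1, 2, 4}; V = {1, 2, 3, 4}

(3): only 4 candidates remain for V, so all are in.
(2): 3 ∉ D.
Suppose 1 ∉ D: no assignment then satisfies all the clues, so 1 ∈ D.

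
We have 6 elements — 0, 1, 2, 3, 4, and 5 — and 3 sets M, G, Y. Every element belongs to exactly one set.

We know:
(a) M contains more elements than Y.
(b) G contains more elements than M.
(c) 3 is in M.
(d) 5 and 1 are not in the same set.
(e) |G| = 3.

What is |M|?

2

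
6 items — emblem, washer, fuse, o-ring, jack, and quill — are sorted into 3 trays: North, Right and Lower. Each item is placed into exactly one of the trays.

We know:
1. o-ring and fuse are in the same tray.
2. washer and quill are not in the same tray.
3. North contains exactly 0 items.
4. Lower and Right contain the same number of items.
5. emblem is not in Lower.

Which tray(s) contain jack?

From (5): emblem ∉ Lower.
(3): North already has 0, so the rest are out.
Only one tray left: emblem ∈ Right.
Suppose jack ∉ Right: no assignment then satisfies all the clues, so jack ∈ Right.

jack: Right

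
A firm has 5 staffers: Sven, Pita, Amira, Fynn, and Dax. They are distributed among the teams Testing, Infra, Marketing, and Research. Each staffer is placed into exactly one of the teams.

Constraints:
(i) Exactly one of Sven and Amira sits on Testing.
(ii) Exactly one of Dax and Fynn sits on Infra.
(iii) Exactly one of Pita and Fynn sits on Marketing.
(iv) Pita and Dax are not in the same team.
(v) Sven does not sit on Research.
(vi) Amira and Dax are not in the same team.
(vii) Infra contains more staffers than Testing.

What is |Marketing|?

1

From (v): Sven ∉ Research.
Suppose Sven ∈ Marketing: no assignment then satisfies all the clues, so Sven ∉ Marketing.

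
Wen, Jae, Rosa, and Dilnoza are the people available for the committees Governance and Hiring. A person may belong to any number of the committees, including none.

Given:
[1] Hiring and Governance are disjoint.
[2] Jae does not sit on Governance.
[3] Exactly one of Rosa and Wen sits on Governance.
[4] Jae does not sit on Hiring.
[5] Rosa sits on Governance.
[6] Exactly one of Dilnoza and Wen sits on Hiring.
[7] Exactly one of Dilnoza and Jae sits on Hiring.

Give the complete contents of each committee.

From (2): Jae ∉ Governance.
From (4): Jae ∉ Hiring.
From (5): Rosa ∈ Governance.
(1) (disjoint): Rosa ∉ Hiring.
(3) (exactly one): Wen ∉ Governance.
(7) (exactly one): Dilnoza ∈ Hiring.
(1) (disjoint): Dilnoza ∉ Governance.
(6) (exactly one): Wen ∉ Hiring.

Governance = {Rosa}; Hiring = {Dilnoza}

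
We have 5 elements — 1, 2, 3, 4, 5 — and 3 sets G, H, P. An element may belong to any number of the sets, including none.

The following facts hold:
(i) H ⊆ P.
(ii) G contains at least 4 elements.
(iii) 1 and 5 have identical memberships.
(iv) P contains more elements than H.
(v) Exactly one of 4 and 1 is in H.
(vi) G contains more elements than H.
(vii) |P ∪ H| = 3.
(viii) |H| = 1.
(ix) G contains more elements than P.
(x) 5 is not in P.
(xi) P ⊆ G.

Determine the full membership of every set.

G = {1, 2, 3, 4, 5}; H = {4}; P = {2, 3, 4}

From (x): 5 ∉ P.
(i) contrapositive: 5 ∉ H.
(iii): 1 matches 5: 1 ∉ H.
(iii): 1 matches 5: 1 ∉ P.
(v) (exactly one): 4 ∈ H.
(viii): H already has 1, so the rest are out.
(i) with 4 ∈ H: 4 ∈ P.
(xi) with 4 ∈ P: 4 ∈ G.
Suppose 1 ∉ G: no assignment then satisfies all the clues, so 1 ∈ G.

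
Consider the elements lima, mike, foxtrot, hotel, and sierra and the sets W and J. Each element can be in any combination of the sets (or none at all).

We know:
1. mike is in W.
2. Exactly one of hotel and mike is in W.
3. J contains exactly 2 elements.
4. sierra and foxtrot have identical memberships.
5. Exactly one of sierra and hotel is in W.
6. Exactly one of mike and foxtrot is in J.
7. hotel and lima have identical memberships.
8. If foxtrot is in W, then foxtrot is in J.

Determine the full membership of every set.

W = {foxtrot, mike, sierra}; J = {foxtrot, sierra}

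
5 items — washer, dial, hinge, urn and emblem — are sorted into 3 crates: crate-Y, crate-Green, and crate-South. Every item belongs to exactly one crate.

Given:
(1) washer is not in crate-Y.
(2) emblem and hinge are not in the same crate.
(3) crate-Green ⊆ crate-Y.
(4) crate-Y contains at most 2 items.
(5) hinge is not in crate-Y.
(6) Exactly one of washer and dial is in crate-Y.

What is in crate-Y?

crate-Y = {dial, emblem}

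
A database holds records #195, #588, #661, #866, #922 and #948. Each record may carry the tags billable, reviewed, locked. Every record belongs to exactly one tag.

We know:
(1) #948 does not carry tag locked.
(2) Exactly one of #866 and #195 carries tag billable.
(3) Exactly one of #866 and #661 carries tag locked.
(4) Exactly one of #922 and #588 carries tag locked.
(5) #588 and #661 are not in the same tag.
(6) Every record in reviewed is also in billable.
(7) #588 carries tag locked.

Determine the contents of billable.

billable = {#195, #661, #922, #948}

From (1): #948 ∉ locked.
From (7): #588 ∈ locked.
(4) (exactly one): #922 ∉ locked.
(5): #661 ∉ locked.
(3) (exactly one): #866 ∈ locked.
(2) (exactly one): #195 ∈ billable.
Suppose #661 ∉ billable: no assignment then satisfies all the clues, so #661 ∈ billable.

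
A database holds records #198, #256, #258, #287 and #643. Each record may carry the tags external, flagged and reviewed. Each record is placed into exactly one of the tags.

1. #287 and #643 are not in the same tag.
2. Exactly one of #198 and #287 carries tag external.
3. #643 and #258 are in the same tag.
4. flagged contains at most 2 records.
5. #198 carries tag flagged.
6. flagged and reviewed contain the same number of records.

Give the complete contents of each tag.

external = {#287}; flagged = {#198, #256}; reviewed = {#258, #643}

From (5): #198 ∈ flagged.
(2) (exactly one): #287 ∈ external.
(1): #643 ∉ external.
(3): #258 matches #643: #258 ∉ external.
Suppose #256 ∈ external: no assignment then satisfies all the clues, so #256 ∉ external.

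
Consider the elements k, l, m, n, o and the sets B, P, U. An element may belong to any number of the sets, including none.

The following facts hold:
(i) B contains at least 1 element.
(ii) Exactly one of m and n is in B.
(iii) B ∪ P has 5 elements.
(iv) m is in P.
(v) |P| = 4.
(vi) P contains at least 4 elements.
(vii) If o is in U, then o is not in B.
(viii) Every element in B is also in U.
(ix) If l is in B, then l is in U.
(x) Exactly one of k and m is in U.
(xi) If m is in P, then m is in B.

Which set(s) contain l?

l: B, U

From (iv): m ∈ P.
(xi): m ∈ B.
(ii) (exactly one): n ∉ B.
(viii) with m ∈ B: m ∈ U.
(x) (exactly one): k ∉ U.
(viii) contrapositive: k ∉ B.
Suppose l ∉ B: no assignment then satisfies all the clues, so l ∈ B.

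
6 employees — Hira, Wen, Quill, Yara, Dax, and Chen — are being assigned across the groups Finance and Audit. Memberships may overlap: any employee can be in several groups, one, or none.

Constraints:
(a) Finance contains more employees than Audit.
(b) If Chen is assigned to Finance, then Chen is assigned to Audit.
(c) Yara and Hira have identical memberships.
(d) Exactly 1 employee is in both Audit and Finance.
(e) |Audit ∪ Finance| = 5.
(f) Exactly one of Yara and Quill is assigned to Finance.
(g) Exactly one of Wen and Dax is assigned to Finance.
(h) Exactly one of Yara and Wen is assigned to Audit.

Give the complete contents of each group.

Finance = {Chen, Dax, Hira, Yara}; Audit = {Chen, Wen}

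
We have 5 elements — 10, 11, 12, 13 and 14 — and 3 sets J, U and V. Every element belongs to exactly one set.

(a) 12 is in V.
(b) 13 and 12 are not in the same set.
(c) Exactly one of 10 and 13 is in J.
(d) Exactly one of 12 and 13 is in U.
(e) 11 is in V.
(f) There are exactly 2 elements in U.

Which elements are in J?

J = {10}

From (a): 12 ∈ V.
From (e): 11 ∈ V.
(b): 13 ∉ V.
(d) (exactly one): 13 ∈ U.
(c) (exactly one): 10 ∈ J.
(f): only 2 candidates remain for U, so all are in.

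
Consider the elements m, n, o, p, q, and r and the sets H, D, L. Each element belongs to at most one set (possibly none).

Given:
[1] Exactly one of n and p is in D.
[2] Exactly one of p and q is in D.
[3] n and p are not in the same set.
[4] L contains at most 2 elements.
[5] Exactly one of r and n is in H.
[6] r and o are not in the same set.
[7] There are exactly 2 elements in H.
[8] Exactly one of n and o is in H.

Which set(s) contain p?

p: D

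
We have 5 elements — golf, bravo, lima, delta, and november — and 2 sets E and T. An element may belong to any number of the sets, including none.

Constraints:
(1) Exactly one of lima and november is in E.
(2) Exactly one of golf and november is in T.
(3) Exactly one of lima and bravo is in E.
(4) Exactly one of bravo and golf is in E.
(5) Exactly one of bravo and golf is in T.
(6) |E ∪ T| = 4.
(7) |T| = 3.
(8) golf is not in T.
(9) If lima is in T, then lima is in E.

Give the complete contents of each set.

E = {golf, lima}; T = {bravo, lima, november}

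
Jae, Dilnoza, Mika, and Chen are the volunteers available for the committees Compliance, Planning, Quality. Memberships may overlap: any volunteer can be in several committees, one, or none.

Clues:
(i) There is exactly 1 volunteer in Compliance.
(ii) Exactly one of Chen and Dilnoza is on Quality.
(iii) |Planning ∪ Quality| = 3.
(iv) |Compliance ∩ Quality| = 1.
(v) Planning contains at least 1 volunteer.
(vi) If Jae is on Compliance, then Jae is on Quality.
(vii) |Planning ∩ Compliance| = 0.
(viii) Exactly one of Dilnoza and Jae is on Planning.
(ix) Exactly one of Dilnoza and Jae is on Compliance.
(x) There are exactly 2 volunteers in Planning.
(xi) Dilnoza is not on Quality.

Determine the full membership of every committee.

Compliance = {Jae}; Planning = {Chen, Dilnoza}; Quality = {Chen, Jae}

From (xi): Dilnoza ∉ Quality.
(ii) (exactly one): Chen ∈ Quality.
Suppose Jae ∉ Compliance: no assignment then satisfies all the clues, so Jae ∈ Compliance.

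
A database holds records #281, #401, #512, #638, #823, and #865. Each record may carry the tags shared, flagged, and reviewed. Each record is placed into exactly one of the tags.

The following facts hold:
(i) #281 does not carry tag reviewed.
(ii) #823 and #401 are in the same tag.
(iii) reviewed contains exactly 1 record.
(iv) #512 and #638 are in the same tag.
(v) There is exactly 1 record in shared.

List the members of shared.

shared = {#281}

From (i): #281 ∉ reviewed.
Suppose #281 ∉ shared: no assignment then satisfies all the clues, so #281 ∈ shared.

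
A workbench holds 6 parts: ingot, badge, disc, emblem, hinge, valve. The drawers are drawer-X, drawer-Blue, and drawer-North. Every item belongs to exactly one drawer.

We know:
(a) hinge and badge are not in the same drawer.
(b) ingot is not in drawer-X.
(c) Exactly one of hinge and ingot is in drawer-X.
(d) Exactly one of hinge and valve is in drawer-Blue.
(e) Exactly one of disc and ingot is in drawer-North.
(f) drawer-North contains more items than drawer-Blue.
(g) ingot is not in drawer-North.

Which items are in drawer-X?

drawer-X = {hinge}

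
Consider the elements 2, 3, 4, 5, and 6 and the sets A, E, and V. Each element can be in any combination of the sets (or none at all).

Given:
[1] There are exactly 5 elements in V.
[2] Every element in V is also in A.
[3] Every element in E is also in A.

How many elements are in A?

(1): only 5 candidates remain for V, so all are in.
(2) with 2 ∈ V: 2 ∈ A.
(2) with 3 ∈ V: 3 ∈ A.
(2) with 4 ∈ V: 4 ∈ A.
(2) with 5 ∈ V: 5 ∈ A.
(2) with 6 ∈ V: 6 ∈ A.

5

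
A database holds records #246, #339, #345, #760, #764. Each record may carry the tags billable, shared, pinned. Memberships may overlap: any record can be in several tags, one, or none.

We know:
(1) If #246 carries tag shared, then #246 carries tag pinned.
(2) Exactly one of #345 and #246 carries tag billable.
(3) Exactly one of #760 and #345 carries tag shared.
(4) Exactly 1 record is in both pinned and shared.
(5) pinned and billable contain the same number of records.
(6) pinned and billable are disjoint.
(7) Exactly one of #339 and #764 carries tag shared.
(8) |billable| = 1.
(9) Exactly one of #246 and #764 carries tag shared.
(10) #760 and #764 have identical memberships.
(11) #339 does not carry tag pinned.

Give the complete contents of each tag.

billable = {#345}; shared = {#246, #339, #345}; pinned = {#246}

From (11): #339 ∉ pinned.
Suppose #246 ∈ billable: no assignment then satisfies all the clues, so #246 ∉ billable.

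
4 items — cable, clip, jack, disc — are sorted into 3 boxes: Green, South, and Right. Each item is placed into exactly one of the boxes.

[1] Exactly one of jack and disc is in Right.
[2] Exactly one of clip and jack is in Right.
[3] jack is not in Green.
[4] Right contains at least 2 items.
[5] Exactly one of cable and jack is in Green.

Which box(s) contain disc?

disc: Right

From (3): jack ∉ Green.
(5) (exactly one): cable ∈ Green.
Suppose disc ∈ Green: no assignment then satisfies all the clues, so disc ∉ Green.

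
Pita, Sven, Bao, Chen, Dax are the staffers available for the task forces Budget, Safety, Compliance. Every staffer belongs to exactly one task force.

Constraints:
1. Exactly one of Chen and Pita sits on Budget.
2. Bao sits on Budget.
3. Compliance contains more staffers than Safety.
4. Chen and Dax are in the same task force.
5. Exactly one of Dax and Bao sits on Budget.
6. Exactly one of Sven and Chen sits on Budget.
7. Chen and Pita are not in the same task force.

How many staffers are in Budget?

From (2): Bao ∈ Budget.
(5) (exactly one): Dax ∉ Budget.
(4): Chen matches Dax: Chen ∉ Budget.
(6) (exactly one): Sven ∈ Budget.
(1) (exactly one): Pita ∈ Budget.

3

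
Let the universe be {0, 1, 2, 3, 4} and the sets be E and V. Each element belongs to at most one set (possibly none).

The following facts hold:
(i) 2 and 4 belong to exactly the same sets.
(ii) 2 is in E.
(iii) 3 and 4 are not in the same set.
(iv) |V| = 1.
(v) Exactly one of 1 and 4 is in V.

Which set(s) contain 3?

3: none

From (ii): 2 ∈ E.
(i): 4 matches 2: 4 ∈ E.
(iii): 3 ∉ E.
(v) (exactly one): 1 ∈ V.
(iv): V already has 1, so the rest are out.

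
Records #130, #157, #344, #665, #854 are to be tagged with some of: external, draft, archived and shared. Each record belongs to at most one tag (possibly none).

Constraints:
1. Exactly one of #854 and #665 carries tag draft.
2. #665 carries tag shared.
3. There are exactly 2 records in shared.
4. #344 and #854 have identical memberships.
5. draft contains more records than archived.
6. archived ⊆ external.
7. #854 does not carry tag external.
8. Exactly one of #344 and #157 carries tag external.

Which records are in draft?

From (2): #665 ∈ shared.
From (7): #854 ∉ external.
(1) (exactly one): #854 ∈ draft.
(4): #344 matches #854: #344 ∉ external.
(4): #344 matches #854: #344 ∈ draft.
(8) (exactly one): #157 ∈ external.
(3): only 2 candidates remain for shared, so all are in.

draft = {#344, #854}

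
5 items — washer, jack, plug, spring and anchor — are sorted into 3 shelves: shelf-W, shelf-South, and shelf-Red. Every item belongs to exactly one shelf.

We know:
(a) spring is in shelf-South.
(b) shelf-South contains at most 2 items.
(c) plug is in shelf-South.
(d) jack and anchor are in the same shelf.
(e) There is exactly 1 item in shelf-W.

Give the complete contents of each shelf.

shelf-W = {washer}; shelf-South = {plug, spring}; shelf-Red = {anchor, jack}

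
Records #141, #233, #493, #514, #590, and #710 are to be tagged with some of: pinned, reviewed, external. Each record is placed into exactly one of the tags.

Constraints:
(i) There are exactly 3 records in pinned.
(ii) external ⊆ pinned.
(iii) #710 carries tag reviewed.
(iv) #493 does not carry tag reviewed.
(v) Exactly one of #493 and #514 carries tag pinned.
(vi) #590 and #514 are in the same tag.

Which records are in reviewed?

reviewed = {#514, #590, #710}

From (iii): #710 ∈ reviewed.
From (iv): #493 ∉ reviewed.
Suppose #141 ∈ reviewed: no assignment then satisfies all the clues, so #141 ∉ reviewed.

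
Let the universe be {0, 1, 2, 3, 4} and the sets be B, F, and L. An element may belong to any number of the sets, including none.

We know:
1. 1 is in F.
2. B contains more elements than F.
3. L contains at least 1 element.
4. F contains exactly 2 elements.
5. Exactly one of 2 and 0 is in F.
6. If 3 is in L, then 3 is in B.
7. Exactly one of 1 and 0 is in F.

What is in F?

F = {1, 2}

From (1): 1 ∈ F.
(7) (exactly one): 0 ∉ F.
(5) (exactly one): 2 ∈ F.
(4): F already has 2, so the rest are out.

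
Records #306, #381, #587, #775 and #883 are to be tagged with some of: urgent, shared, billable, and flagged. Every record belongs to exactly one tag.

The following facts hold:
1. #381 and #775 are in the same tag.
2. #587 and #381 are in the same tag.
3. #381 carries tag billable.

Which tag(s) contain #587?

From (3): #381 ∈ billable.
(1): #775 matches #381: #775 ∉ urgent.
(1): #775 matches #381: #775 ∉ shared.
(1): #775 matches #381: #775 ∈ billable.
(2): #587 matches #381: #587 ∉ urgent.
(2): #587 matches #381: #587 ∉ shared.
(2): #587 matches #381: #587 ∈ billable.

#587: billable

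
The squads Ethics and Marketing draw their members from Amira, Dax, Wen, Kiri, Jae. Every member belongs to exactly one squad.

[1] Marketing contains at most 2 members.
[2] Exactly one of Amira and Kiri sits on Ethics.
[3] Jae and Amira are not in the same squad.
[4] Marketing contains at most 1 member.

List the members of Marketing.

Marketing = {Amira}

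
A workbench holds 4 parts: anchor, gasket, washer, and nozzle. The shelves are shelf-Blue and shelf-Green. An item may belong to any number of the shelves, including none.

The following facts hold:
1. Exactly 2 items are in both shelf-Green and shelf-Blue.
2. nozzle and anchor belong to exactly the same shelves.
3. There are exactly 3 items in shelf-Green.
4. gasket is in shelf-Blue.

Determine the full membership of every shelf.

shelf-Blue = {anchor, gasket, nozzle}; shelf-Green = {anchor, nozzle, washer}

From (4): gasket ∈ shelf-Blue.
Suppose anchor ∉ shelf-Blue: no assignment then satisfies all the clues, so anchor ∈ shelf-Blue.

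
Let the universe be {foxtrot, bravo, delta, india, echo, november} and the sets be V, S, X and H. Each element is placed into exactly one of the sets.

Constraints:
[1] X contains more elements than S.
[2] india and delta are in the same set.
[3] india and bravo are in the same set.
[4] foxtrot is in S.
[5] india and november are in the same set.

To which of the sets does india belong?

india: X

From (4): foxtrot ∈ S.
Suppose india ∈ V: no assignment then satisfies all the clues, so india ∉ V.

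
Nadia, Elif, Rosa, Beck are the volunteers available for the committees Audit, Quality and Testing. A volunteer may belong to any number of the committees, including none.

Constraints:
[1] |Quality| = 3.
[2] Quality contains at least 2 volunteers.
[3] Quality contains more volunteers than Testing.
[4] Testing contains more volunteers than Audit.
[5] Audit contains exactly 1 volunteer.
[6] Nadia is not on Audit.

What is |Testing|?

2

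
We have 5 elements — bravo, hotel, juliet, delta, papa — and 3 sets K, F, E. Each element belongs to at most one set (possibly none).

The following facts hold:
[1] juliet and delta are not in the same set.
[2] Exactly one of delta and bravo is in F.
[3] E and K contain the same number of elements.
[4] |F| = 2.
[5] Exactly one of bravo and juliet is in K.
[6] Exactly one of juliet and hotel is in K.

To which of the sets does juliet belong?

juliet: K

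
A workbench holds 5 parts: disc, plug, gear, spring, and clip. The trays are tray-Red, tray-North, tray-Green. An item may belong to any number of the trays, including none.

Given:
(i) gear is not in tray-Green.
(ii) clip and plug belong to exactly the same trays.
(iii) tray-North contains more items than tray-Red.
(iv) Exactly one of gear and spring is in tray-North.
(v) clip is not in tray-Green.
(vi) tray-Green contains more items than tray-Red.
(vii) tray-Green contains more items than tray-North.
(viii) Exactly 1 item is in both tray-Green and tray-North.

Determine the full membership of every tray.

tray-Red = {}; tray-North = {spring}; tray-Green = {disc, spring}

From (i): gear ∉ tray-Green.
From (v): clip ∉ tray-Green.
(ii): plug matches clip: plug ∉ tray-Green.
Suppose disc ∈ tray-Red: no assignment then satisfies all the clues, so disc ∉ tray-Red.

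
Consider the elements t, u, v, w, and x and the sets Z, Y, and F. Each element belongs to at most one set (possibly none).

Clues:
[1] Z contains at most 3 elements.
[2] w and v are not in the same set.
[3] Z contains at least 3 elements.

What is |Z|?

3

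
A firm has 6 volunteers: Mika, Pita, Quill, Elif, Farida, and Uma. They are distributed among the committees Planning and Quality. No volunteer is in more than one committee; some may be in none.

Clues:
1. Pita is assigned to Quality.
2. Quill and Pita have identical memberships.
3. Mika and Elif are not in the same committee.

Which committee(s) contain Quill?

Quill: Quality

From (1): Pita ∈ Quality.
(2): Quill matches Pita: Quill ∉ Planning.
(2): Quill matches Pita: Quill ∈ Quality.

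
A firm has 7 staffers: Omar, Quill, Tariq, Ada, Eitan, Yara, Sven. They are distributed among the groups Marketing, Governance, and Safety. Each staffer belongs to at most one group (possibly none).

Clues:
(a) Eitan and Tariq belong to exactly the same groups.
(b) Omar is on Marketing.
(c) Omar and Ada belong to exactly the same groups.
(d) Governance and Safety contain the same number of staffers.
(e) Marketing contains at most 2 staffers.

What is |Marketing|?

From (b): Omar ∈ Marketing.
(c): Ada matches Omar: Ada ∈ Marketing.
(e): Marketing already has 2, so the rest are out.

2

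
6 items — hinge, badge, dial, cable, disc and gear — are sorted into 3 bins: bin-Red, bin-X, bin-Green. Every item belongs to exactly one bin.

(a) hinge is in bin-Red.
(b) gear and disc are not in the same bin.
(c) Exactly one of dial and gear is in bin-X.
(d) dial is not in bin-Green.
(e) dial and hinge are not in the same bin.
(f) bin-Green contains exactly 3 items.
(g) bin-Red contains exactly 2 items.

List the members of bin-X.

bin-X = {dial}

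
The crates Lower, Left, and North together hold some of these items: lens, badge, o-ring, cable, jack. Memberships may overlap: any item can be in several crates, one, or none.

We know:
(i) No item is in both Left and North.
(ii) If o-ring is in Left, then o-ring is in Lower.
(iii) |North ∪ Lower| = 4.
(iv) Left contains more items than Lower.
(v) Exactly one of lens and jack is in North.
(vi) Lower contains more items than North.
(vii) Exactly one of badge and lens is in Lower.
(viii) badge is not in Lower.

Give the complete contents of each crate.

From (viii): badge ∉ Lower.
(vii) (exactly one): lens ∈ Lower.
Suppose lens ∉ Left: no assignment then satisfies all the clues, so lens ∈ Left.

Lower = {cable, lens, o-ring}; Left = {badge, cable, lens, o-ring}; North = {jack}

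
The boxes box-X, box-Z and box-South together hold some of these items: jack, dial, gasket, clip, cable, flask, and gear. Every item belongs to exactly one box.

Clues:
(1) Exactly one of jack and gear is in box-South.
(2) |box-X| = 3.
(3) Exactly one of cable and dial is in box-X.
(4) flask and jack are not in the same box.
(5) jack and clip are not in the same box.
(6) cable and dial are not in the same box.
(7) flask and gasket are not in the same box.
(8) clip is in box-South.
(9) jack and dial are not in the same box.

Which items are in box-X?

box-X = {cable, gasket, jack}

From (8): clip ∈ box-South.
(5): jack ∉ box-South.
(1) (exactly one): gear ∈ box-South.
Suppose jack ∉ box-X: no assignment then satisfies all the clues, so jack ∈ box-X.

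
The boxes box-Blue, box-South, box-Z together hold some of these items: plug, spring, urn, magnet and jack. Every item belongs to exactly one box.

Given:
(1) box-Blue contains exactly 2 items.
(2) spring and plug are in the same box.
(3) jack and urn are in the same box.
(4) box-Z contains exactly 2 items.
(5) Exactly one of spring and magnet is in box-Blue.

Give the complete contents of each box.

box-Blue = {plug, spring}; box-South = {magnet}; box-Z = {jack, urn}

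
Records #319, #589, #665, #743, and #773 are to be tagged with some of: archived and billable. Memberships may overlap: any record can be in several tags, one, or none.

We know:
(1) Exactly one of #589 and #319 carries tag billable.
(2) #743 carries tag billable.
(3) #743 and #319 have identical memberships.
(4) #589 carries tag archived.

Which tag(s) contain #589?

#589: archived

From (2): #743 ∈ billable.
From (4): #589 ∈ archived.
(3): #319 matches #743: #319 ∈ billable.
(1) (exactly one): #589 ∉ billable.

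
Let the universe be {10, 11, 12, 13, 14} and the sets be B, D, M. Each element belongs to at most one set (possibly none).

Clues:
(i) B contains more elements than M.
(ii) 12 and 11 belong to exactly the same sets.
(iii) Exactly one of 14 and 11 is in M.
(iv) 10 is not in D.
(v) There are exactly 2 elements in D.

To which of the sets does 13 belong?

13: B

From (iv): 10 ∉ D.
Suppose 13 ∉ B: no assignment then satisfies all the clues, so 13 ∈ B.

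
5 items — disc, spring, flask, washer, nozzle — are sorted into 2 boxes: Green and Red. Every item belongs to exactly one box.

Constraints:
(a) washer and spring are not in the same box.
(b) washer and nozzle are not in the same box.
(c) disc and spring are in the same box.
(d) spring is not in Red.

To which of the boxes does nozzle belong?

From (d): spring ∉ Red.
(c): disc matches spring: disc ∉ Red.
Only one box left: disc ∈ Green.
Only one box left: spring ∈ Green.
(a): washer ∉ Green.
Only one box left: washer ∈ Red.
(b): nozzle ∉ Red.
Only one box left: nozzle ∈ Green.

nozzle: Green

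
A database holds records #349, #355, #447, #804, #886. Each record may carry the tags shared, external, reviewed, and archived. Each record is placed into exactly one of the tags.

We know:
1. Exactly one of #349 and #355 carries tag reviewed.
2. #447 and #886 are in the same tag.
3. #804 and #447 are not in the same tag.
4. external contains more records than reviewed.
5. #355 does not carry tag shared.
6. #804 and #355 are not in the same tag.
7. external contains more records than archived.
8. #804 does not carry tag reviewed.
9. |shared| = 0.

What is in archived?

archived = {#804}

From (5): #355 ∉ shared.
From (8): #804 ∉ reviewed.
(9): shared already has 0, so the rest are out.
Suppose #349 ∈ archived: no assignment then satisfies all the clues, so #349 ∉ archived.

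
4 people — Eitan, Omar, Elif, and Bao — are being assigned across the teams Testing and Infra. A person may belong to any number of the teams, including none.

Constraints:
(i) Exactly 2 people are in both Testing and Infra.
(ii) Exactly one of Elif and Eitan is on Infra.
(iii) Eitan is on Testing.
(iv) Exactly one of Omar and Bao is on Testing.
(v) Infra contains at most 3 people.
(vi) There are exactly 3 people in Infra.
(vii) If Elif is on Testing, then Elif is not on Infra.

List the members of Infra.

Infra = {Bao, Eitan, Omar}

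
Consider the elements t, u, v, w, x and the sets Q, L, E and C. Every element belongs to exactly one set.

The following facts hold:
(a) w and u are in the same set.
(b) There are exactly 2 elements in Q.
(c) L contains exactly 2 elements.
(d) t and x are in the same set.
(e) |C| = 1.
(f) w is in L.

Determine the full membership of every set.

From (f): w ∈ L.
(a): u matches w: u ∉ Q.
(a): u matches w: u ∈ L.
(c): L already has 2, so the rest are out.
Suppose t ∉ Q: no assignment then satisfies all the clues, so t ∈ Q.

Q = {t, x}; L = {u, w}; E = {}; C = {v}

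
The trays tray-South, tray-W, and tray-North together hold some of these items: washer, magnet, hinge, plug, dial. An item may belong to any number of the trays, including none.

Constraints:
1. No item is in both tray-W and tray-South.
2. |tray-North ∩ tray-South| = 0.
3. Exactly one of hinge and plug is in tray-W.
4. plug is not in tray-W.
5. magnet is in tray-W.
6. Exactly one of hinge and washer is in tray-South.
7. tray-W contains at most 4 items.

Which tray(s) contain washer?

From (4): plug ∉ tray-W.
From (5): magnet ∈ tray-W.
(1) (disjoint): magnet ∉ tray-South.
(3) (exactly one): hinge ∈ tray-W.
(1) (disjoint): hinge ∉ tray-South.
(6) (exactly one): washer ∈ tray-South.
(1) (disjoint): washer ∉ tray-W.
Suppose washer ∈ tray-North: no assignment then satisfies all the clues, so washer ∉ tray-North.

washer: tray-South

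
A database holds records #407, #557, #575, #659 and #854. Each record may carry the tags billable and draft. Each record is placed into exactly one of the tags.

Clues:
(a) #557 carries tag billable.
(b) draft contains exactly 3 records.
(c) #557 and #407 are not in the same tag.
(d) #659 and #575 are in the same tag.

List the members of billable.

billable = {#557, #854}

From (a): #557 ∈ billable.
(c): #407 ∉ billable.
Only one tag left: #407 ∈ draft.
Suppose #575 ∈ billable: no assignment then satisfies all the clues, so #575 ∉ billable.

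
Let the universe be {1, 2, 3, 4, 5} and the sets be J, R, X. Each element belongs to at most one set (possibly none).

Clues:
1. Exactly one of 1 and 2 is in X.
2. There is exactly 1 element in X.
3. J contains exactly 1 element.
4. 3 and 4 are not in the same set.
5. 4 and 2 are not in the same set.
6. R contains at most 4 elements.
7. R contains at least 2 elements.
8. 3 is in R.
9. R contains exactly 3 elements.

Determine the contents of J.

J = {4}

From (8): 3 ∈ R.
(4): 4 ∉ R.
Suppose 1 ∈ J: no assignment then satisfies all the clues, so 1 ∉ J.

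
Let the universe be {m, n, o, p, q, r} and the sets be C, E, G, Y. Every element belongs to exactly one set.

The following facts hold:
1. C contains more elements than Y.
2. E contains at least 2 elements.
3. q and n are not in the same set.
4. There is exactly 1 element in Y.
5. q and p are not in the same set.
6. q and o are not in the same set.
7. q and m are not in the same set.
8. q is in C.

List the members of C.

From (8): q ∈ C.
(3): n ∉ C.
(5): p ∉ C.
(6): o ∉ C.
(7): m ∉ C.
Suppose r ∉ C: no assignment then satisfies all the clues, so r ∈ C.

C = {q, r}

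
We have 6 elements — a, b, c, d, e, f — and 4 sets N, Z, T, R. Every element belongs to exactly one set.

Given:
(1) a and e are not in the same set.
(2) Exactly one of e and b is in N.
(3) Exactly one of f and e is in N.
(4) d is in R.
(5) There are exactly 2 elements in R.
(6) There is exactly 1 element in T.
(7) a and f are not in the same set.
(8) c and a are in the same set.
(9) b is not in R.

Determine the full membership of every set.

N = {e}; Z = {a, c}; T = {b}; R = {d, f}

From (4): d ∈ R.
From (9): b ∉ R.
Suppose a ∈ N: no assignment then satisfies all the clues, so a ∉ N.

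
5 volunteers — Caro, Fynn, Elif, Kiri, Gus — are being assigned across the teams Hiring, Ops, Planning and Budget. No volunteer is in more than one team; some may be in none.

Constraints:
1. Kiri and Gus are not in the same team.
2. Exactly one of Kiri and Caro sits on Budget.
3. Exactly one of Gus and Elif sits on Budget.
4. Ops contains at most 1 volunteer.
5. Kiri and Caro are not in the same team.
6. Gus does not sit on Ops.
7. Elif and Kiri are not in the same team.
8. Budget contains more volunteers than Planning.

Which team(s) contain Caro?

Caro: Budget

From (6): Gus ∉ Ops.
Suppose Caro ∈ Hiring: no assignment then satisfies all the clues, so Caro ∉ Hiring.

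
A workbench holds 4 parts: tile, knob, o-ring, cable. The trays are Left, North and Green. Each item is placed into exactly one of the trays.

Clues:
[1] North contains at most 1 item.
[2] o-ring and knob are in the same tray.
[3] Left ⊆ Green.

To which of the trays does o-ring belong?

o-ring: Green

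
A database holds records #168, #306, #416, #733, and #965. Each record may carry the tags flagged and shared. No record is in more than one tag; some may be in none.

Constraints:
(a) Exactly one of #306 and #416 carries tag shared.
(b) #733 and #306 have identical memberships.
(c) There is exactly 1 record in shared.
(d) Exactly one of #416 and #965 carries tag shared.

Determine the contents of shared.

shared = {#416}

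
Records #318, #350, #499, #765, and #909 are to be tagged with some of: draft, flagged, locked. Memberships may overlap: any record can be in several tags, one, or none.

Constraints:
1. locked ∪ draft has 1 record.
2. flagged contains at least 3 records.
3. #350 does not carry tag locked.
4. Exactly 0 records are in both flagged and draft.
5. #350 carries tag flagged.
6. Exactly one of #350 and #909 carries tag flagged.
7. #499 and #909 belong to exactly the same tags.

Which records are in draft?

From (3): #350 ∉ locked.
From (5): #350 ∈ flagged.
(6) (exactly one): #909 ∉ flagged.
(7): #499 matches #909: #499 ∉ flagged.
(2): only 3 candidates remain for flagged, so all are in.
Suppose #318 ∈ draft: no assignment then satisfies all the clues, so #318 ∉ draft.

draft = {}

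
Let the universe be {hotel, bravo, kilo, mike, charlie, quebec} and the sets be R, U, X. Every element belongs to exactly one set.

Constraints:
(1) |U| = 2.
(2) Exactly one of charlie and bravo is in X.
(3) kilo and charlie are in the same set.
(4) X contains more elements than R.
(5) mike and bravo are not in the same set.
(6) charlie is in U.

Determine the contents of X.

X = {bravo, hotel, quebec}

From (6): charlie ∈ U.
(2) (exactly one): bravo ∈ X.
(3): kilo matches charlie: kilo ∉ R.
(3): kilo matches charlie: kilo ∈ U.
(5): mike ∉ X.
(1): U already has 2, so the rest are out.
Only one set left: mike ∈ R.
Suppose hotel ∉ X: no assignment then satisfies all the clues, so hotel ∈ X.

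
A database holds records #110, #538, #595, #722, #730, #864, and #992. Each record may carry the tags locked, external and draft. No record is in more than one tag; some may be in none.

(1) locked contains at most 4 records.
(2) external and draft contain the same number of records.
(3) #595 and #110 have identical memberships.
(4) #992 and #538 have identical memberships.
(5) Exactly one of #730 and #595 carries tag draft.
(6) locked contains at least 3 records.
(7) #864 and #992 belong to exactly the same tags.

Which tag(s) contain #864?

#864: locked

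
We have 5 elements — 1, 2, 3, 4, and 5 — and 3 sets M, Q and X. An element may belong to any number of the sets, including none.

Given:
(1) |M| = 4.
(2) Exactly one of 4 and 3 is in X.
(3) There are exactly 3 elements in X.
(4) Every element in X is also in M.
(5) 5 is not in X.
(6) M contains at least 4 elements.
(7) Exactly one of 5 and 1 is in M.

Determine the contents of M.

M = {1, 2, 3, 4}

From (5): 5 ∉ X.
Suppose 1 ∉ M: no assignment then satisfies all the clues, so 1 ∈ M.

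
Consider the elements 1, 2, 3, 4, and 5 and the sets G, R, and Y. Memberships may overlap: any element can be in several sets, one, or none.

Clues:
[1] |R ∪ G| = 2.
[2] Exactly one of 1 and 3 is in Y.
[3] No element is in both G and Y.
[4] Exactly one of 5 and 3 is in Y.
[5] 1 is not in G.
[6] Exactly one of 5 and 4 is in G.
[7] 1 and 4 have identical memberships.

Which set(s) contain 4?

From (5): 1 ∉ G.
(7): 4 matches 1: 4 ∉ G.
(6) (exactly one): 5 ∈ G.
(3) (disjoint): 5 ∉ Y.
(4) (exactly one): 3 ∈ Y.
(2) (exactly one): 1 ∉ Y.
(3) (disjoint): 3 ∉ G.
(7): 4 matches 1: 4 ∉ Y.
Suppose 4 ∈ R: no assignment then satisfies all the clues, so 4 ∉ R.

4: none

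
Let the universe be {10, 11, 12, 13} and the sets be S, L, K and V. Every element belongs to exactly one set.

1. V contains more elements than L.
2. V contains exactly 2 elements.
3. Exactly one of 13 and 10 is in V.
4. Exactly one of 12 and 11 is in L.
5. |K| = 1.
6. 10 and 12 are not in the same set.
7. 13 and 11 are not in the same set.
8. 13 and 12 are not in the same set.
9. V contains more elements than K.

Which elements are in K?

K = {13}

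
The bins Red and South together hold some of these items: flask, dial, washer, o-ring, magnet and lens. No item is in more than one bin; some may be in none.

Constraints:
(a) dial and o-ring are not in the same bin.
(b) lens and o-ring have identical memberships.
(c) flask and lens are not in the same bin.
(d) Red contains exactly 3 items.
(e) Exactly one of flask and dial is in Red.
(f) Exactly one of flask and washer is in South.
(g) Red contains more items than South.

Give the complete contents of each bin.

Red = {dial, magnet, washer}; South = {flask}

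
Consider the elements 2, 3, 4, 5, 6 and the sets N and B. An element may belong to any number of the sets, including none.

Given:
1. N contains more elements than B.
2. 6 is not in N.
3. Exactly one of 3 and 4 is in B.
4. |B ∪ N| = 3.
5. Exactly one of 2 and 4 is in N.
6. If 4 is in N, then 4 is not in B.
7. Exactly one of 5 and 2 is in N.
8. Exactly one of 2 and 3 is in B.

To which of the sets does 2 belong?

From (2): 6 ∉ N.
Suppose 2 ∈ N: no assignment then satisfies all the clues, so 2 ∉ N.

2: none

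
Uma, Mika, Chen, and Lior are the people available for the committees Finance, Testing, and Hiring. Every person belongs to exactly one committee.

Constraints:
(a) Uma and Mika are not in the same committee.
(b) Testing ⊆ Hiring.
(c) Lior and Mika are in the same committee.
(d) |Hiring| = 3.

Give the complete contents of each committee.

Finance = {Uma}; Testing = {}; Hiring = {Chen, Lior, Mika}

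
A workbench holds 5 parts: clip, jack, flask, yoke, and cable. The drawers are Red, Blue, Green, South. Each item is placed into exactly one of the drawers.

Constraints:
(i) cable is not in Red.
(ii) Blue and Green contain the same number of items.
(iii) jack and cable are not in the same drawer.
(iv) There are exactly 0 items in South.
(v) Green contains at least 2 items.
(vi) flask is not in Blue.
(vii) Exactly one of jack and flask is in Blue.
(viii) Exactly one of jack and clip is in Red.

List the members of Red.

Red = {clip}

From (i): cable ∉ Red.
From (vi): flask ∉ Blue.
(iv): South already has 0, so the rest are out.
(vii) (exactly one): jack ∈ Blue.
(viii) (exactly one): clip ∈ Red.
(iii): cable ∉ Blue.
Only one drawer left: cable ∈ Green.
Suppose flask ∈ Red: no assignment then satisfies all the clues, so flask ∉ Red.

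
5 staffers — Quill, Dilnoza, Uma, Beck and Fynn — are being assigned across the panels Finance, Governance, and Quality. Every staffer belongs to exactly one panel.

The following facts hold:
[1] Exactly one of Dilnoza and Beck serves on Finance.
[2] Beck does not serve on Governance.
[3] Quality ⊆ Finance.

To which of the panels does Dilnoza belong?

Dilnoza: Governance

From (2): Beck ∉ Governance.
Suppose Dilnoza ∈ Finance: no assignment then satisfies all the clues, so Dilnoza ∉ Finance.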